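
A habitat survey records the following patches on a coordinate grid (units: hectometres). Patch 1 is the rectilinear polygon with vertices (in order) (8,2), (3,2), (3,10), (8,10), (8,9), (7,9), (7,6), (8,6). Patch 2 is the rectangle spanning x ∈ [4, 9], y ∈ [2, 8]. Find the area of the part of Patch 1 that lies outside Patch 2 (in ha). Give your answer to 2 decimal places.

15.00

|Patch 1| = 37, |Patch 1∩Patch 2| = 22.
|Patch 1 ∖ Patch 2| = |Patch 1| − |Patch 1∩Patch 2| = 37 − 22 = 15.00.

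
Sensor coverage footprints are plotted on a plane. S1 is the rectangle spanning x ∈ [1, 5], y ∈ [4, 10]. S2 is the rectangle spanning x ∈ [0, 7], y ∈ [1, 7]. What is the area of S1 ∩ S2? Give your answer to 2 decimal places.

|S1∩S2|: x∈[1,5], y∈[4,7] → 4·3 = 12.

12.00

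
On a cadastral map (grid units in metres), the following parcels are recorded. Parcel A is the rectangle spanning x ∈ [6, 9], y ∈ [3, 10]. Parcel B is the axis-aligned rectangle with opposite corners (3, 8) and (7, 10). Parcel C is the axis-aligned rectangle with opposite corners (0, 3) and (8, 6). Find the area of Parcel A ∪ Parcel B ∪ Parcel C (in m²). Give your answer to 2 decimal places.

45.00

By inclusion–exclusion:
Individual areas: |Parcel A| = 21, |Parcel B| = 8, |Parcel C| = 24.
|Parcel A∩Parcel B|: x∈[6,7], y∈[8,10] → 1·2 = 2.
|Parcel A∩Parcel C|: x∈[6,8], y∈[3,6] → 2·3 = 6.
|Parcel B∩Parcel C| = 0 (no overlap).
|Parcel A∩Parcel B∩Parcel C| = 0.
|Parcel A ∪ Parcel B ∪ Parcel C| = 53 − 8 + 0 = 45.00.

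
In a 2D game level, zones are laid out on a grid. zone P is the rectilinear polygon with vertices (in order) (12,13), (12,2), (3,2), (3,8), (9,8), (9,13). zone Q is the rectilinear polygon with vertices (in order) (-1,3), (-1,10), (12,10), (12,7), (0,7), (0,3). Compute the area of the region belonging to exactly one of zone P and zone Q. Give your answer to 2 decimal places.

|zone P| = 69, |zone Q| = 43, |zone P∩zone Q| = 15.
|zone P △ zone Q| = |zone P| + |zone Q| − 2·|zone P∩zone Q| = 69 + 43 − 30 = 82.00.

82.00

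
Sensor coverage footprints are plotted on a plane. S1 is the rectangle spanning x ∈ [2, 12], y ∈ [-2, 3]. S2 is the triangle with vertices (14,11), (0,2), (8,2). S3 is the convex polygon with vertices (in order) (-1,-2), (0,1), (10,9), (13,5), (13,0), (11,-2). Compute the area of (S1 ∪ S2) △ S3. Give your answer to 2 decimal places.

|S1 ∪ S2| = 79.6667.
|(S1 ∪ S2) ∩ S3| = 72.4936.
|(S1 ∪ S2) △ S3| = 79.6667 + 96.5 − 144.9872 = 31.18.

31.18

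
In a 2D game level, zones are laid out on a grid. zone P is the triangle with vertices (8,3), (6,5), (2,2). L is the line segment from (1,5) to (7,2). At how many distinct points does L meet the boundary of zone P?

2

The segment meets the boundary at (5.75,2.625), (4,3.5).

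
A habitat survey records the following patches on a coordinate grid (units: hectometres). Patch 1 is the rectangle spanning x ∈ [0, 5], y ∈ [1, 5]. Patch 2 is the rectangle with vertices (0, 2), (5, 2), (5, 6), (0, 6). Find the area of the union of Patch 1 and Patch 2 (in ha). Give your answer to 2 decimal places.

By inclusion–exclusion:
Individual areas: |Patch 1| = 20, |Patch 2| = 20.
|Patch 1∩Patch 2|: x∈[0,5], y∈[2,5] → 5·3 = 15.
|Patch 1 ∪ Patch 2| = 40 − 15 = 25.00.

25.00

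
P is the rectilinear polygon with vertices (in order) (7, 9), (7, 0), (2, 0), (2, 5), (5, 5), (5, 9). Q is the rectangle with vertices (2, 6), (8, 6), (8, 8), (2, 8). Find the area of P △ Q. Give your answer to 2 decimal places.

37.00

|P| = 33, |Q| = 12, |P∩Q| = 4.
|P △ Q| = |P| + |Q| − 2·|P∩Q| = 33 + 12 − 8 = 37.00.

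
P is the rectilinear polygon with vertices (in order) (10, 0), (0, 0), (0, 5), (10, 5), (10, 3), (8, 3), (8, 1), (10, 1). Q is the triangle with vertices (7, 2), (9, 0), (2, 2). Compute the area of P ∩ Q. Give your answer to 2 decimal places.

The intersection is the polygon with vertices (8,1), (9,0), (2,2), (7,2).
By the shoelace formula its area is 5.00.

5.00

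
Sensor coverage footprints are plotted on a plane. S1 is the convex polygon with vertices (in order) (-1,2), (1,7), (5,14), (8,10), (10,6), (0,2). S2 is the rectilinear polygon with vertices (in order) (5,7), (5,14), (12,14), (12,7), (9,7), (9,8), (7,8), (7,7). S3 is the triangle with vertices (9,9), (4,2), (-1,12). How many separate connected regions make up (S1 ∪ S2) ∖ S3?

(S1 ∪ S2) ∖ S3 splits into 2 disjoint pieces (area 11.2, area 48.852).

2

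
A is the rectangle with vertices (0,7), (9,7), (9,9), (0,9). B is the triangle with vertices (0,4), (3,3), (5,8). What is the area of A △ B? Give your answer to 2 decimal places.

25.65

|A| = 18, |B| = 8.5, |A∩B| = 0.425.
|A △ B| = |A| + |B| − 2·|A∩B| = 18 + 8.5 − 0.85 = 25.65.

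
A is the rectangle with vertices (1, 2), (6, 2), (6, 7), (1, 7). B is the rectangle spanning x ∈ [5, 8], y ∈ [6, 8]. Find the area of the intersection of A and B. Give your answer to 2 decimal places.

1.00

|A∩B|: x∈[5,6], y∈[6,7] → 1·1 = 1.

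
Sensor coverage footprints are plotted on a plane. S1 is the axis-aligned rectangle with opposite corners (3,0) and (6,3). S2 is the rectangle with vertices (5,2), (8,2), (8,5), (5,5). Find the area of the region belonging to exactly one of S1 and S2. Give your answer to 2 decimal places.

16.00

|S1∩S2|: x∈[5,6], y∈[2,3] → 1·1 = 1.
|S1 △ S2| = |S1| + |S2| − 2·|S1∩S2| = 9 + 9 − 2 = 16.00.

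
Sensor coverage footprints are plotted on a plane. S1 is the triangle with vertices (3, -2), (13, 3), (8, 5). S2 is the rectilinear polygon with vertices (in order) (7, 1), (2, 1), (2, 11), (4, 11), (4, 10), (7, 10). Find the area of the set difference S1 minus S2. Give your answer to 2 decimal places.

|S1| = 22.5, |S1∩S2| = 2.4143.
|S1 ∖ S2| = |S1| − |S1∩S2| = 22.5 − 2.4143 = 20.09.

20.09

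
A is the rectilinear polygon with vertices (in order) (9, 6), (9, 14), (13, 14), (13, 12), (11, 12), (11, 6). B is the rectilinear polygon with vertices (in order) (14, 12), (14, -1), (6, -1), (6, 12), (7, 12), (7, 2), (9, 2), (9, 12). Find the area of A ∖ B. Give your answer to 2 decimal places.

8.00

|A| = 20, |A∩B| = 12.
|A ∖ B| = |A| − |A∩B| = 20 − 12 = 8.00.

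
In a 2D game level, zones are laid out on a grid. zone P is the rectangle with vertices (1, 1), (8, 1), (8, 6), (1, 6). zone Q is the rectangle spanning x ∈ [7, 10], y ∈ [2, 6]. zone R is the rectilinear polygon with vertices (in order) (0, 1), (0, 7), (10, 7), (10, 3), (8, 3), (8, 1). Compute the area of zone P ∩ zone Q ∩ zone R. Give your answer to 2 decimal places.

The intersection is the polygon with vertices (7,2), (7,6), (8,6), (8,3), (8,2).
By the shoelace formula its area is 4.00.

4.00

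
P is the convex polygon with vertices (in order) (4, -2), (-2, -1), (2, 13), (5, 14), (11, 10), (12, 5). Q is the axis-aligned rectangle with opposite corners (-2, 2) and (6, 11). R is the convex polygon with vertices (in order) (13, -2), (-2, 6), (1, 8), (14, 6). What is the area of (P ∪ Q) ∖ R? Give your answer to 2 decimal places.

107.35

|P ∪ Q| = 160.2857.
|(P ∪ Q) ∩ R| = 52.936.
|(P ∪ Q) ∖ R| = 160.2857 − 52.936 = 107.35.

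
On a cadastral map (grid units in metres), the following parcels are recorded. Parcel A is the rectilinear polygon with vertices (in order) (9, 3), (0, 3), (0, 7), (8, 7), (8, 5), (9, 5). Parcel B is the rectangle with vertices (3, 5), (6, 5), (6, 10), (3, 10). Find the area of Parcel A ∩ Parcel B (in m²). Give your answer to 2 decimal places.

6.00

The intersection is the polygon with vertices (6,7), (6,5), (3,5), (3,7).
By the shoelace formula its area is 6.00.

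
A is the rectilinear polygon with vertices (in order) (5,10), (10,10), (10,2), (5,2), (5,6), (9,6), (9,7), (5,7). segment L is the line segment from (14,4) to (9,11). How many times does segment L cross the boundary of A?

The segment meets the boundary at (9.714,10), (10,9.6).

2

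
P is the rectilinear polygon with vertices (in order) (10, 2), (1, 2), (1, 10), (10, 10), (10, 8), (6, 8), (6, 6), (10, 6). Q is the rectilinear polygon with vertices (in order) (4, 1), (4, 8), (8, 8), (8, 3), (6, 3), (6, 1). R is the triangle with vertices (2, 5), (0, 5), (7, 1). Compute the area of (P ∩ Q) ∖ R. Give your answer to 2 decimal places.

|P ∩ Q| = 18.
|(P ∩ Q) ∩ R| = 0.7786.
|(P ∩ Q) ∖ R| = 18 − 0.7786 = 17.22.

17.22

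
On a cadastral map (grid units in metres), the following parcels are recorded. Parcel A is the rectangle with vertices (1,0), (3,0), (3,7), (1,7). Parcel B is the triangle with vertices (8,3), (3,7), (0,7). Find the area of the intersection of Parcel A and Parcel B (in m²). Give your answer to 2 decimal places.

2.00

The intersection is the polygon with vertices (3,5.5), (1,6.5), (1,7), (3,7).
By the shoelace formula its area is 2.00.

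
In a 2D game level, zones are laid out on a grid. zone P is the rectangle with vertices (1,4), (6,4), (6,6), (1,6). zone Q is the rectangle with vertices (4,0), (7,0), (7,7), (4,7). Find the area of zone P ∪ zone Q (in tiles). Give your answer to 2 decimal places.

27.00

By inclusion–exclusion:
Individual areas: |zone P| = 10, |zone Q| = 21.
|zone P∩zone Q|: x∈[4,6], y∈[4,6] → 2·2 = 4.
|zone P ∪ zone Q| = 31 − 4 = 27.00.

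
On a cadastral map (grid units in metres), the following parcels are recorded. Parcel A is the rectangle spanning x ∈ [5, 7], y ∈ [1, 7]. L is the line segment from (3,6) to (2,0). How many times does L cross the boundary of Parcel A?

0

The segment lies entirely outside Parcel A and never meets its boundary.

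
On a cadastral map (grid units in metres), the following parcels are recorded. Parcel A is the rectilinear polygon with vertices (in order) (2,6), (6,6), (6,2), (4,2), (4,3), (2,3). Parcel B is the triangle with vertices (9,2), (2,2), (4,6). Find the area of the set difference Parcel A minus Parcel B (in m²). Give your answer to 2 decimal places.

|Parcel A| = 14, |Parcel A∩Parcel B| = 8.65.
|Parcel A ∖ Parcel B| = |Parcel A| − |Parcel A∩Parcel B| = 14 − 8.65 = 5.35.

5.35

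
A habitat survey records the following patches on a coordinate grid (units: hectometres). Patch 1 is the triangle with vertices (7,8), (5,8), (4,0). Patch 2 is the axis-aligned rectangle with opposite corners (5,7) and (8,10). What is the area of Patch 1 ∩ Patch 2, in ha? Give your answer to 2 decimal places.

The intersection is the polygon with vertices (7,8), (6.625,7), (5,7), (5,8).
By the shoelace formula its area is 1.81.

1.81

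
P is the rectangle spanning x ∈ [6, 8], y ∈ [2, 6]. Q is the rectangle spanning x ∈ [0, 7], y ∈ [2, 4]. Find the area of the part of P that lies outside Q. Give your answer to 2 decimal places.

|P∩Q|: x∈[6,7], y∈[2,4] → 1·2 = 2.
|P| = 8.
|P ∖ Q| = |P| − |P∩Q| = 8 − 2 = 6.00.

6.00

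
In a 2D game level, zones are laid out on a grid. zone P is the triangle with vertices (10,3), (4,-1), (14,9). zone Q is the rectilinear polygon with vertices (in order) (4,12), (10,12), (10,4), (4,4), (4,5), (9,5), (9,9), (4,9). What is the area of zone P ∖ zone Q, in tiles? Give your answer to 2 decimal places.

|zone P| = 10, |zone P∩zone Q| = 0.5.
|zone P ∖ zone Q| = |zone P| − |zone P∩zone Q| = 10 − 0.5 = 9.50.

9.50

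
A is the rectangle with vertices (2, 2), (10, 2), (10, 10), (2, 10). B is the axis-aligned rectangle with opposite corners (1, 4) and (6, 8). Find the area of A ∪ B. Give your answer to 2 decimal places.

By inclusion–exclusion:
Individual areas: |A| = 64, |B| = 20.
|A∩B|: x∈[2,6], y∈[4,8] → 4·4 = 16.
|A ∪ B| = 84 − 16 = 68.00.

68.00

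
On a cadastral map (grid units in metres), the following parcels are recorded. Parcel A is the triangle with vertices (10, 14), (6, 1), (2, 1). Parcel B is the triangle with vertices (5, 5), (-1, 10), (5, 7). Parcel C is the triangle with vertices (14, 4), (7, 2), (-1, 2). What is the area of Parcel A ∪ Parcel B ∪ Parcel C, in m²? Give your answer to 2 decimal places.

37.08

By inclusion–exclusion:
Individual areas: |Parcel A| = 26, |Parcel B| = 6, |Parcel C| = 8.
|Parcel A∩Parcel B| = 0.1557.
|Parcel A∩Parcel C| = 2.7632.
|Parcel B∩Parcel C| = 0.
|Parcel A∩Parcel B∩Parcel C| = 0.
|Parcel A ∪ Parcel B ∪ Parcel C| = 40 − 2.9189 + 0 = 37.08.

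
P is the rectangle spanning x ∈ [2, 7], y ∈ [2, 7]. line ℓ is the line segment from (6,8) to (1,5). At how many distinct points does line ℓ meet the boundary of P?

The segment meets the boundary at (2,5.6), (4.333,7).

2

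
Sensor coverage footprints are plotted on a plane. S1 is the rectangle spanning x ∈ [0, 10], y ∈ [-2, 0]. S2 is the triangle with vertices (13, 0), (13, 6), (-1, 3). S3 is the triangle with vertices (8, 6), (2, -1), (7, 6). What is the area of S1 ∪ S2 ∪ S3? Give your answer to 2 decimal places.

By inclusion–exclusion:
Individual areas: |S1| = 20, |S2| = 42, |S3| = 3.5.
|S1∩S2| = 0.
|S1∩S3| = 0.0714.
|S2∩S3| = 1.6372.
|S1∩S2∩S3| = 0.
|S1 ∪ S2 ∪ S3| = 65.5 − 1.7086 + 0 = 63.79.

63.79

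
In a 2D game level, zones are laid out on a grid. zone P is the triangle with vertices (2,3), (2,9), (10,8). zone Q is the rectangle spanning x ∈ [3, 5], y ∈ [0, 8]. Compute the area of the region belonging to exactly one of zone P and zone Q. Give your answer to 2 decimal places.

|zone P| = 24, |zone Q| = 16, |zone P∩zone Q| = 7.5.
|zone P △ zone Q| = |zone P| + |zone Q| − 2·|zone P∩zone Q| = 24 + 16 − 15 = 25.00.

25.00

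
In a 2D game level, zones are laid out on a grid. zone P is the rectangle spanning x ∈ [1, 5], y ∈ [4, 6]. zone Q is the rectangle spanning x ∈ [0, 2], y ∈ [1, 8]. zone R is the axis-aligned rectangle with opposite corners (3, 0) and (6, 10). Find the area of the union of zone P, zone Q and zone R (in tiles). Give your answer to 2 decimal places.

By inclusion–exclusion:
Individual areas: |zone P| = 8, |zone Q| = 14, |zone R| = 30.
|zone P∩zone Q|: x∈[1,2], y∈[4,6] → 1·2 = 2.
|zone P∩zone R|: x∈[3,5], y∈[4,6] → 2·2 = 4.
|zone Q∩zone R| = 0 (no overlap).
|zone P∩zone Q∩zone R| = 0.
|zone P ∪ zone Q ∪ zone R| = 52 − 6 + 0 = 46.00.

46.00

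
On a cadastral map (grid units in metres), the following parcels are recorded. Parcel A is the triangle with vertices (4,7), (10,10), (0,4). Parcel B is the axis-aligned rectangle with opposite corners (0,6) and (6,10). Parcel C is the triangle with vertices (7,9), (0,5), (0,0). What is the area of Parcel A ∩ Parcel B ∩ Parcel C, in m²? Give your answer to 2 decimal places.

The intersection is the polygon with vertices (6,7.714), (5.833,7.5), (3.333,6), (2.667,6), (4,7), (6,8).
By the shoelace formula its area is 1.52.

1.52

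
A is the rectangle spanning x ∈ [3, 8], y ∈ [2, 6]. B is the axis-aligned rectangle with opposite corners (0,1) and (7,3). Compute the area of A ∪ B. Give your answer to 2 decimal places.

30.00

By inclusion–exclusion:
Individual areas: |A| = 20, |B| = 14.
|A∩B|: x∈[3,7], y∈[2,3] → 4·1 = 4.
|A ∪ B| = 34 − 4 = 30.00.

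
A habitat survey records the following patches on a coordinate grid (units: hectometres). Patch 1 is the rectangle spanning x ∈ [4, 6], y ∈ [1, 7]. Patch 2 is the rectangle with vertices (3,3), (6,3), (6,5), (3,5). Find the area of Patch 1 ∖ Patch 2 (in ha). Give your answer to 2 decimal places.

|Patch 1∩Patch 2|: x∈[4,6], y∈[3,5] → 2·2 = 4.
|Patch 1| = 12.
|Patch 1 ∖ Patch 2| = |Patch 1| − |Patch 1∩Patch 2| = 12 − 4 = 8.00.

8.00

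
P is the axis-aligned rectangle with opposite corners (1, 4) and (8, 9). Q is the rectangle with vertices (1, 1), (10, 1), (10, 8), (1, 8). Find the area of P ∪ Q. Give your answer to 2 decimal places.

By inclusion–exclusion:
Individual areas: |P| = 35, |Q| = 63.
|P∩Q|: x∈[1,8], y∈[4,8] → 7·4 = 28.
|P ∪ Q| = 98 − 28 = 70.00.

70.00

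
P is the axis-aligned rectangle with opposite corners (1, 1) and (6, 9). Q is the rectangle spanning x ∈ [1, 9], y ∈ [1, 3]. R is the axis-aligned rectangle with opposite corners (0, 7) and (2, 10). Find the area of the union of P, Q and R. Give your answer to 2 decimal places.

By inclusion–exclusion:
Individual areas: |P| = 40, |Q| = 16, |R| = 6.
|P∩Q|: x∈[1,6], y∈[1,3] → 5·2 = 10.
|P∩R|: x∈[1,2], y∈[7,9] → 1·2 = 2.
|Q∩R| = 0 (no overlap).
|P∩Q∩R| = 0.
|P ∪ Q ∪ R| = 62 − 12 + 0 = 50.00.

50.00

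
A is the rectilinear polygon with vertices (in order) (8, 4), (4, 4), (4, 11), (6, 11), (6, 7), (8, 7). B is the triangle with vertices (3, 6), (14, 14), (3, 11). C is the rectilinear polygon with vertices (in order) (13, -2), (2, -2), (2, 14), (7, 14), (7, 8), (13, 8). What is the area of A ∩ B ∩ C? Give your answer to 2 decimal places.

The intersection is the polygon with vertices (6,11), (6,8.182), (4,6.727), (4,11).
By the shoelace formula its area is 7.09.

7.09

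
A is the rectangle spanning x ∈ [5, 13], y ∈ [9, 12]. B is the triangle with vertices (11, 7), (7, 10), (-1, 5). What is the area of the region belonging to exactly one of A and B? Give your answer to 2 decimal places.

|A| = 24, |B| = 22, |A∩B| = 1.4667.
|A △ B| = |A| + |B| − 2·|A∩B| = 24 + 22 − 2.9333 = 43.07.

43.07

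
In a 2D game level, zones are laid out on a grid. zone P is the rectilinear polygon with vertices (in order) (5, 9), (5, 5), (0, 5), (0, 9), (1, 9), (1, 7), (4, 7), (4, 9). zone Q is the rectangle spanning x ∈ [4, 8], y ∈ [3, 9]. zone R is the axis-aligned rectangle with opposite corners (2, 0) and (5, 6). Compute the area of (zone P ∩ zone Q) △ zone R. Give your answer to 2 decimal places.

|zone P ∩ zone Q| = 4.
|(zone P ∩ zone Q) ∩ zone R| = 1.
|(zone P ∩ zone Q) △ zone R| = 4 + 18 − 2 = 20.00.

20.00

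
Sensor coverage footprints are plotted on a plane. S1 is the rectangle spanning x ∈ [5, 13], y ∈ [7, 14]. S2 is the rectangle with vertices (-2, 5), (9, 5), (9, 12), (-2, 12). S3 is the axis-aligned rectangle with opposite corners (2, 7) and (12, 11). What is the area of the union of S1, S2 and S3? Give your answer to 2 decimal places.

113.00

By inclusion–exclusion:
Individual areas: |S1| = 56, |S2| = 77, |S3| = 40.
|S1∩S2|: x∈[5,9], y∈[7,12] → 4·5 = 20.
|S1∩S3|: x∈[5,12], y∈[7,11] → 7·4 = 28.
|S2∩S3|: x∈[2,9], y∈[7,11] → 7·4 = 28.
|S1∩S2∩S3| = 16.
|S1 ∪ S2 ∪ S3| = 173 − 76 + 16 = 113.00.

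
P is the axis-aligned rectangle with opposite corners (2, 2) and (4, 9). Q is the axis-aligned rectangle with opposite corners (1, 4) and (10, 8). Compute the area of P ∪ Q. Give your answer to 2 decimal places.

42.00

By inclusion–exclusion:
Individual areas: |P| = 14, |Q| = 36.
|P∩Q|: x∈[2,4], y∈[4,8] → 2·4 = 8.
|P ∪ Q| = 50 − 8 = 42.00.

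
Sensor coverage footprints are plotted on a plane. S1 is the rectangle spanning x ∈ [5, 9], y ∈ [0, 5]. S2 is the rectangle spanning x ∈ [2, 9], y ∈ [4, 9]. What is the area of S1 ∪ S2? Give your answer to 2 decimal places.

By inclusion–exclusion:
Individual areas: |S1| = 20, |S2| = 35.
|S1∩S2|: x∈[5,9], y∈[4,5] → 4·1 = 4.
|S1 ∪ S2| = 55 − 4 = 51.00.

51.00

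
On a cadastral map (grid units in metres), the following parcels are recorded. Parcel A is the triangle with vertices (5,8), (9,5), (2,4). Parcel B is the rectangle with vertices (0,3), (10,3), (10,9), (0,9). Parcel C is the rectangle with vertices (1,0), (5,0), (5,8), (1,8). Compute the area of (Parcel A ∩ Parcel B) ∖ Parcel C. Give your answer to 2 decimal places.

|Parcel A ∩ Parcel B| = 12.5.
|(Parcel A ∩ Parcel B) ∩ Parcel C| = 5.3571.
|(Parcel A ∩ Parcel B) ∖ Parcel C| = 12.5 − 5.3571 = 7.14.

7.14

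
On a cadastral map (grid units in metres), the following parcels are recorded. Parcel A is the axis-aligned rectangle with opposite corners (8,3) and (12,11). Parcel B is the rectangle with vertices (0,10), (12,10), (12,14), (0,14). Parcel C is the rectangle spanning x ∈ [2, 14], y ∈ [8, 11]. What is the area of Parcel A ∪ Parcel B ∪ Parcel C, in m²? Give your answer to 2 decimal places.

By inclusion–exclusion:
Individual areas: |Parcel A| = 32, |Parcel B| = 48, |Parcel C| = 36.
|Parcel A∩Parcel B|: x∈[8,12], y∈[10,11] → 4·1 = 4.
|Parcel A∩Parcel C|: x∈[8,12], y∈[8,11] → 4·3 = 12.
|Parcel B∩Parcel C|: x∈[2,12], y∈[10,11] → 10·1 = 10.
|Parcel A∩Parcel B∩Parcel C| = 4.
|Parcel A ∪ Parcel B ∪ Parcel C| = 116 − 26 + 4 = 94.00.

94.00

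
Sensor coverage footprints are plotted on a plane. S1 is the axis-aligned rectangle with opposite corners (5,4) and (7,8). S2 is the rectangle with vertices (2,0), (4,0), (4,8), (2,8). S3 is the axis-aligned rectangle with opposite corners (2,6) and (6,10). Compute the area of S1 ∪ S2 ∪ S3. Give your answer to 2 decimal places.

34.00

By inclusion–exclusion:
Individual areas: |S1| = 8, |S2| = 16, |S3| = 16.
|S1∩S2| = 0 (no overlap).
|S1∩S3|: x∈[5,6], y∈[6,8] → 1·2 = 2.
|S2∩S3|: x∈[2,4], y∈[6,8] → 2·2 = 4.
|S1∩S2∩S3| = 0.
|S1 ∪ S2 ∪ S3| = 40 − 6 + 0 = 34.00.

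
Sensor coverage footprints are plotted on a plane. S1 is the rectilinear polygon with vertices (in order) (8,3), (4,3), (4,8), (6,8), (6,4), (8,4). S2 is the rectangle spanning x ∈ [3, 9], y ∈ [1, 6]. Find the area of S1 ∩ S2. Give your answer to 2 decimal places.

The intersection is the polygon with vertices (4,3), (4,6), (6,6), (6,4), (8,4), (8,3).
By the shoelace formula its area is 8.00.

8.00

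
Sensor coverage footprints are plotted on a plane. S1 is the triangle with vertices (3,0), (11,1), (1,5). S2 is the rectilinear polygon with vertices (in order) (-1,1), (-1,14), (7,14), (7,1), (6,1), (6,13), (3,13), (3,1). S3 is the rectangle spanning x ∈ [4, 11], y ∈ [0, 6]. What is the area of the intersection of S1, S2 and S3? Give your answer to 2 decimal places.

The intersection is the polygon with vertices (7,1), (6,1), (6,3), (7,2.6).
By the shoelace formula its area is 1.80.

1.80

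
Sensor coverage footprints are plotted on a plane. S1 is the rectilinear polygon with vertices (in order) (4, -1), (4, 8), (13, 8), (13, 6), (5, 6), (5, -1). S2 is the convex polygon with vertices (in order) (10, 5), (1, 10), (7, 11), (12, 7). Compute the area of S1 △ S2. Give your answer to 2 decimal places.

|S1| = 25, |S2| = 28.5, |S1∩S2| = 10.075.
|S1 △ S2| = |S1| + |S2| − 2·|S1∩S2| = 25 + 28.5 − 20.15 = 33.35.

33.35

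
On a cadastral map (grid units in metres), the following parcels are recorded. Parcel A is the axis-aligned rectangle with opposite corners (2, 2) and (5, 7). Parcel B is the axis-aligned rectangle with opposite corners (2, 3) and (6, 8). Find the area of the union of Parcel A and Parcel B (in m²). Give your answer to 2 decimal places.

23.00

By inclusion–exclusion:
Individual areas: |Parcel A| = 15, |Parcel B| = 20.
|Parcel A∩Parcel B|: x∈[2,5], y∈[3,7] → 3·4 = 12.
|Parcel A ∪ Parcel B| = 35 − 12 = 23.00.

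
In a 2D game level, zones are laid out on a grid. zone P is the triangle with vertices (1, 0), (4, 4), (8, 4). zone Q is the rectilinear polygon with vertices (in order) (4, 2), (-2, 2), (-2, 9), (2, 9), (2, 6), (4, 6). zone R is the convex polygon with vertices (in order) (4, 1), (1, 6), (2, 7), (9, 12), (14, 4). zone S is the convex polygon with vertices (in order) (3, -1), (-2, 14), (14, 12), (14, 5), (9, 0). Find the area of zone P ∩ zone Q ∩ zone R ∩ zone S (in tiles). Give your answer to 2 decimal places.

The intersection is the polygon with vertices (3.4,2), (3,2.667), (4,4), (4,2).
By the shoelace formula its area is 1.20.

1.20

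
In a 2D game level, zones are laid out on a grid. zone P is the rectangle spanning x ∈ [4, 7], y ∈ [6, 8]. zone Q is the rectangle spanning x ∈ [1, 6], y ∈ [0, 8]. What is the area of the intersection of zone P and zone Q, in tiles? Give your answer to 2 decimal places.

|zone P∩zone Q|: x∈[4,6], y∈[6,8] → 2·2 = 4.

4.00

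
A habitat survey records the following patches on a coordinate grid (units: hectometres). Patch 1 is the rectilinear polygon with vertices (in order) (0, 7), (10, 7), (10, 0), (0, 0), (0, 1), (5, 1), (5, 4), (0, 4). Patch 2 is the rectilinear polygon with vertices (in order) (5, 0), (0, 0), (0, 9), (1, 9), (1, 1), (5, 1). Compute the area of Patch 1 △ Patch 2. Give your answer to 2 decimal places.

|Patch 1| = 55, |Patch 2| = 13, |Patch 1∩Patch 2| = 8.
|Patch 1 △ Patch 2| = |Patch 1| + |Patch 2| − 2·|Patch 1∩Patch 2| = 55 + 13 − 16 = 52.00.

52.00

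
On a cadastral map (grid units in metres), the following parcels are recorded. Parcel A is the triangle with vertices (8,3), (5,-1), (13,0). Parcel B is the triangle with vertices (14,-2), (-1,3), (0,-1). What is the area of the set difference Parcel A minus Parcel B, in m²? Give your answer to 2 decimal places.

|Parcel A| = 14.5, |Parcel A∩Parcel B| = 3.1636.
|Parcel A ∖ Parcel B| = |Parcel A| − |Parcel A∩Parcel B| = 14.5 − 3.1636 = 11.34.

11.34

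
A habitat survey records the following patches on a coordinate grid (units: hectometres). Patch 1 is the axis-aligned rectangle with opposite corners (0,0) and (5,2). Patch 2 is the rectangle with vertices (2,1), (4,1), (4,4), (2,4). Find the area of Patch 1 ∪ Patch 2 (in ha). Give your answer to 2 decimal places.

By inclusion–exclusion:
Individual areas: |Patch 1| = 10, |Patch 2| = 6.
|Patch 1∩Patch 2|: x∈[2,4], y∈[1,2] → 2·1 = 2.
|Patch 1 ∪ Patch 2| = 16 − 2 = 14.00.

14.00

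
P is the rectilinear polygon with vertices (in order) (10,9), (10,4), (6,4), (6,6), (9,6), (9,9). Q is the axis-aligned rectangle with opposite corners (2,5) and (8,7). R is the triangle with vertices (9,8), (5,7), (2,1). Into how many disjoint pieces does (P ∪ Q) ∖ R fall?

(P ∪ Q) ∖ R splits into 2 disjoint pieces (area 11, area 5).

2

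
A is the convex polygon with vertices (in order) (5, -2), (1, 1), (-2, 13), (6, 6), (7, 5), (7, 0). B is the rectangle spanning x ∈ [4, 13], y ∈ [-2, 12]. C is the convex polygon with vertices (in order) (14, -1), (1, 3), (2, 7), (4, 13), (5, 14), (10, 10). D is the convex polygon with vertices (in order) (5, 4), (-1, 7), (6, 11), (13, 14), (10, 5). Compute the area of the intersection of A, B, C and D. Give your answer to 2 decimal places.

6.60

The intersection is the polygon with vertices (6,6), (7,5), (7,4.4), (5,4), (4,4.5), (4,7.75).
By the shoelace formula its area is 6.60.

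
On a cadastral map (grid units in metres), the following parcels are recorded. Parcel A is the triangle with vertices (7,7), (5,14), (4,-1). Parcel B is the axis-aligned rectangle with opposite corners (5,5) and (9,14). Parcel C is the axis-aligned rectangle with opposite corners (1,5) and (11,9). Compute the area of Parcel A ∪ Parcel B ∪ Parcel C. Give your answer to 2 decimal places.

By inclusion–exclusion:
Individual areas: |Parcel A| = 18.5, |Parcel B| = 36, |Parcel C| = 40.
|Parcel A∩Parcel B| = 10.25.
|Parcel A∩Parcel C| = 8.5452.
|Parcel B∩Parcel C|: x∈[5,9], y∈[5,9] → 4·4 = 16.
|Parcel A∩Parcel B∩Parcel C| = 6.6786.
|Parcel A ∪ Parcel B ∪ Parcel C| = 94.5 − 34.7952 + 6.6786 = 66.38.

66.38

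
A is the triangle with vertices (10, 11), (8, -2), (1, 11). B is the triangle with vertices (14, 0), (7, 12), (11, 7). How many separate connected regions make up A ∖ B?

2

A ∖ B splits into 2 disjoint pieces (area 2.5371, area 54.5388).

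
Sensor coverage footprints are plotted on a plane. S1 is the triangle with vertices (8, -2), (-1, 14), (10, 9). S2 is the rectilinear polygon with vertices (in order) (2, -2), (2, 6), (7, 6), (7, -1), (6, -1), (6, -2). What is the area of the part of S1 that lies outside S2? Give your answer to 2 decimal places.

|S1| = 65.5, |S1∩S2| = 10.8889.
|S1 ∖ S2| = |S1| − |S1∩S2| = 65.5 − 10.8889 = 54.61.

54.61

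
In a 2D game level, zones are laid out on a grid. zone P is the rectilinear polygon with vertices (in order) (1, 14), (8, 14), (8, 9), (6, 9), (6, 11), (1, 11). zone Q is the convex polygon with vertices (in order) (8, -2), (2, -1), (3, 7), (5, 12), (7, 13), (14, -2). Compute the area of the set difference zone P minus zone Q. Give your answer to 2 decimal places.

16.87

|zone P| = 25, |zone P∩zone Q| = 8.1286.
|zone P ∖ zone Q| = |zone P| − |zone P∩zone Q| = 25 − 8.1286 = 16.87.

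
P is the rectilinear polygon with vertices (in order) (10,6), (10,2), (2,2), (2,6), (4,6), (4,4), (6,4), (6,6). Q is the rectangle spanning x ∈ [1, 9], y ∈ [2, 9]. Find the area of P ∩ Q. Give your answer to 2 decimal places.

24.00

The intersection is the polygon with vertices (2,2), (2,6), (4,6), (4,4), (6,4), (6,6), (9,6), (9,2).
By the shoelace formula its area is 24.00.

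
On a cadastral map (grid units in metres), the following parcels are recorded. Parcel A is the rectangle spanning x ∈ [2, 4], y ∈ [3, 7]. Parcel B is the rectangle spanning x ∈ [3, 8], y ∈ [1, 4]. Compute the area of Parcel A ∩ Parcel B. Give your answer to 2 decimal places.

1.00

|Parcel A∩Parcel B|: x∈[3,4], y∈[3,4] → 1·1 = 1.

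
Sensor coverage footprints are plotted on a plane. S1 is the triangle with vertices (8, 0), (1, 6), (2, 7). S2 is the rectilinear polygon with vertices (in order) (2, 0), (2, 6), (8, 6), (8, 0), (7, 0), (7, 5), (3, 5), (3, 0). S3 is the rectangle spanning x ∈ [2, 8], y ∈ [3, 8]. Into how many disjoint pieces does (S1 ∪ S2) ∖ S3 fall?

3

(S1 ∪ S2) ∖ S3 splits into 3 disjoint pieces (area 3, area 0.9286, area 4.2381).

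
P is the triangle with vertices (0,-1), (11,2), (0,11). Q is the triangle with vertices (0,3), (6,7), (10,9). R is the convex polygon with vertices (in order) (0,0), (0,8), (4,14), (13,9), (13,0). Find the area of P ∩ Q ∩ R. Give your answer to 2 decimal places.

The intersection is the polygon with vertices (0,3), (5.388,6.592), (5.641,6.385).
By the shoelace formula its area is 1.01.

1.01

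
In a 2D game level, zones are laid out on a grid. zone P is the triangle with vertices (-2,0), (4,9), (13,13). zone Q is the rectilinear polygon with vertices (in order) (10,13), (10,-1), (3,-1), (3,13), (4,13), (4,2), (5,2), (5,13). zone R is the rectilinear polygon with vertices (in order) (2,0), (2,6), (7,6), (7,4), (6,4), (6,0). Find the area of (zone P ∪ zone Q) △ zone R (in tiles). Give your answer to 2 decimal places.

|zone P ∪ zone Q| = 100.4056.
|(zone P ∪ zone Q) ∩ zone R| = 18.4692.
|(zone P ∪ zone Q) △ zone R| = 100.4056 + 26 − 36.9385 = 89.47.

89.47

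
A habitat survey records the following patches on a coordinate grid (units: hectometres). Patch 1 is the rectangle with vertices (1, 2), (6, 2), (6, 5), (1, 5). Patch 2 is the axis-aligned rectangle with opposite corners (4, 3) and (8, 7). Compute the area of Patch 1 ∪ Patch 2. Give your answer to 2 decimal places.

27.00

By inclusion–exclusion:
Individual areas: |Patch 1| = 15, |Patch 2| = 16.
|Patch 1∩Patch 2|: x∈[4,6], y∈[3,5] → 2·2 = 4.
|Patch 1 ∪ Patch 2| = 31 − 4 = 27.00.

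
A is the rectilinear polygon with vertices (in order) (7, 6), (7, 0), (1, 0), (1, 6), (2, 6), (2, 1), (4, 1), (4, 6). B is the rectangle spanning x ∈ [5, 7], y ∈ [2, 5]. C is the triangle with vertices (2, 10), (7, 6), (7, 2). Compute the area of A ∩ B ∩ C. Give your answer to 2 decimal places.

2.81

The intersection is the polygon with vertices (7,5), (7,2), (5.125,5).
By the shoelace formula its area is 2.81.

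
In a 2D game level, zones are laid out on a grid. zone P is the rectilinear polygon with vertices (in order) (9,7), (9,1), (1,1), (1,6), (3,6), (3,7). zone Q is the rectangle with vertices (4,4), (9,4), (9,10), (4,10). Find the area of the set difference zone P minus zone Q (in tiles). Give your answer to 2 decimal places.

|zone P| = 46, |zone P∩zone Q| = 15.
|zone P ∖ zone Q| = |zone P| − |zone P∩zone Q| = 46 − 15 = 31.00.

31.00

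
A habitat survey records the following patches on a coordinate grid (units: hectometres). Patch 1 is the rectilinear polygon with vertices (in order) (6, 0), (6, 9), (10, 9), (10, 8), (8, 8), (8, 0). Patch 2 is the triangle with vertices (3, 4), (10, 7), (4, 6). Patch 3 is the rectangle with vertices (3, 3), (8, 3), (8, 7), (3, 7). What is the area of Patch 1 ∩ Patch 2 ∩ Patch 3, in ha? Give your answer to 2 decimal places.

1.57

The intersection is the polygon with vertices (8,6.667), (8,6.143), (6,5.286), (6,6.333).
By the shoelace formula its area is 1.57.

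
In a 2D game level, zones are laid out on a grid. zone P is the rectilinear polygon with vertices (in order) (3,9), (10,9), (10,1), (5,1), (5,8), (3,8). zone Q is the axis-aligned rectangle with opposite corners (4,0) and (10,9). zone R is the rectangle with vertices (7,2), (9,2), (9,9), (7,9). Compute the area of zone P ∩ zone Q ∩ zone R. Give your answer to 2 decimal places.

14.00

The intersection is the polygon with vertices (9,9), (9,2), (7,2), (7,9).
By the shoelace formula its area is 14.00.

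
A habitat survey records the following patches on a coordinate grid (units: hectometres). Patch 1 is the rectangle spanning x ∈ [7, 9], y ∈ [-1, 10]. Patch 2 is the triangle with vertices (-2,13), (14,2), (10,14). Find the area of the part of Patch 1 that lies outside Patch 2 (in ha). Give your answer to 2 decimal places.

|Patch 1| = 22, |Patch 1∩Patch 2| = 7.75.
|Patch 1 ∖ Patch 2| = |Patch 1| − |Patch 1∩Patch 2| = 22 − 7.75 = 14.25.

14.25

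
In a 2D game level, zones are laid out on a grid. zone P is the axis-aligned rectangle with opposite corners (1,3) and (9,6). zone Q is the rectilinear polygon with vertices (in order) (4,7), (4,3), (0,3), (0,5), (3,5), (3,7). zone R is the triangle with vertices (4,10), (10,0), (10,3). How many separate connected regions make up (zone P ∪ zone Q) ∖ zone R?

(zone P ∪ zone Q) ∖ zone R splits into 2 disjoint pieces (area 1.4405, area 21.9).

2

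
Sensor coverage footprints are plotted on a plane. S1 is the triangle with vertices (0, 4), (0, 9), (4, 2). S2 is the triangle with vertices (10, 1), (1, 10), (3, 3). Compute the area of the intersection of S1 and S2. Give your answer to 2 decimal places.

0.35

The intersection is the polygon with vertices (3.512,2.854), (3,3), (2.571,4.5).
By the shoelace formula its area is 0.35.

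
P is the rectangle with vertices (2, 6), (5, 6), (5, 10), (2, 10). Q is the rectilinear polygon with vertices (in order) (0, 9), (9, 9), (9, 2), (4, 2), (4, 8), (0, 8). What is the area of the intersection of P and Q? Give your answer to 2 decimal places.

5.00

The intersection is the polygon with vertices (5,6), (4,6), (4,8), (2,8), (2,9), (5,9).
By the shoelace formula its area is 5.00.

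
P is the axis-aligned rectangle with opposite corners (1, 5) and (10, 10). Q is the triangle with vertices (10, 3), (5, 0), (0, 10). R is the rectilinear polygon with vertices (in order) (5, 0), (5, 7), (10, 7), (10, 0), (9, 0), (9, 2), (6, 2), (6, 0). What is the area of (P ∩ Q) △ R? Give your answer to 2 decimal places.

|P ∩ Q| = 10.9571.
|(P ∩ Q) ∩ R| = 1.6071.
|(P ∩ Q) △ R| = 10.9571 + 29 − 3.2143 = 36.74.

36.74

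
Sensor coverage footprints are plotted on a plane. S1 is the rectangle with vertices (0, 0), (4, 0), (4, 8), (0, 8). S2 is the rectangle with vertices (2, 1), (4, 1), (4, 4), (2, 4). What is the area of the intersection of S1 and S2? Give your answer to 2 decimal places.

|S1∩S2|: x∈[2,4], y∈[1,4] → 2·3 = 6.

6.00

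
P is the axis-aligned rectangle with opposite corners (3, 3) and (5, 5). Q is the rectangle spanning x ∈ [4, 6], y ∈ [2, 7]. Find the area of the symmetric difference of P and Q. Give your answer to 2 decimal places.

|P∩Q|: x∈[4,5], y∈[3,5] → 1·2 = 2.
|P △ Q| = |P| + |Q| − 2·|P∩Q| = 4 + 10 − 4 = 10.00.

10.00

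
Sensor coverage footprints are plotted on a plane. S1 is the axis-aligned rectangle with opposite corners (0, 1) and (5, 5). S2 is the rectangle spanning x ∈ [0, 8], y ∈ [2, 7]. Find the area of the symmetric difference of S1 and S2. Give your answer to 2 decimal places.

|S1∩S2|: x∈[0,5], y∈[2,5] → 5·3 = 15.
|S1 △ S2| = |S1| + |S2| − 2·|S1∩S2| = 20 + 40 − 30 = 30.00.

30.00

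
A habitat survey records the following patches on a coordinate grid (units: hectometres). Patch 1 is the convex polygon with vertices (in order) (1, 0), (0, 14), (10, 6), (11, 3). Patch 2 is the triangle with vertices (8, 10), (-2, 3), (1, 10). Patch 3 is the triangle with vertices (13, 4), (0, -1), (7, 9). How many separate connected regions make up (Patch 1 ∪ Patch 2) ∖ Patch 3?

(Patch 1 ∪ Patch 2) ∖ Patch 3 splits into 2 disjoint pieces (area 50.0426, area 0.3068).

2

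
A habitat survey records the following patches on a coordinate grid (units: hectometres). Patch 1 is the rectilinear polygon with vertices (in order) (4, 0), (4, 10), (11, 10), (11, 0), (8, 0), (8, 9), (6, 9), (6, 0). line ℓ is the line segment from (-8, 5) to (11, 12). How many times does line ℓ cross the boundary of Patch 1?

The segment meets the boundary at (5.571,10), (4,9.421).

2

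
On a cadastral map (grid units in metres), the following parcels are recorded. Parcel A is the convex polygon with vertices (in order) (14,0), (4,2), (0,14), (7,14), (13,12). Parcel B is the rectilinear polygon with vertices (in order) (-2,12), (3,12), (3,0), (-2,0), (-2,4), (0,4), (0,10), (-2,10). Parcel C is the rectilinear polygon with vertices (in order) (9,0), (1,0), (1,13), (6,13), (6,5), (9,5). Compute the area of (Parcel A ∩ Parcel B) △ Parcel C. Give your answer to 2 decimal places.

72.17

|Parcel A ∩ Parcel B| = 8.1667.
|(Parcel A ∩ Parcel B) ∩ Parcel C| = 8.
|(Parcel A ∩ Parcel B) △ Parcel C| = 8.1667 + 80 − 16 = 72.17.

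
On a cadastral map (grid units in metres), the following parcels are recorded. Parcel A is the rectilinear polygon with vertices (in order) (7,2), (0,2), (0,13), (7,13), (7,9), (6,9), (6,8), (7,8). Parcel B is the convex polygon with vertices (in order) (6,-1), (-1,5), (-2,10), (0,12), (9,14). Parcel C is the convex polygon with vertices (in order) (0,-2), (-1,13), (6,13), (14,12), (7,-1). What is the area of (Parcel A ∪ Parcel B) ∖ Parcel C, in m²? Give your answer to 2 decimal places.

|Parcel A ∪ Parcel B| = 103.3286.
|(Parcel A ∪ Parcel B) ∩ Parcel C| = 95.5629.
|(Parcel A ∪ Parcel B) ∖ Parcel C| = 103.3286 − 95.5629 = 7.77.

7.77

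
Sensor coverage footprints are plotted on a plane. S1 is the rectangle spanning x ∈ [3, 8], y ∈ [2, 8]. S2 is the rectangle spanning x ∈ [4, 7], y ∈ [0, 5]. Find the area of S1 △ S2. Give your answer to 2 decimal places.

|S1∩S2|: x∈[4,7], y∈[2,5] → 3·3 = 9.
|S1 △ S2| = |S1| + |S2| − 2·|S1∩S2| = 30 + 15 − 18 = 27.00.

27.00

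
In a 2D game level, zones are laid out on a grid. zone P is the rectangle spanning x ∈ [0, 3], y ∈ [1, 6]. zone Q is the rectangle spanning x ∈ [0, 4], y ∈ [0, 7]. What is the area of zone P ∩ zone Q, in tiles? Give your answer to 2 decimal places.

|zone P∩zone Q|: x∈[0,3], y∈[1,6] → 3·5 = 15.

15.00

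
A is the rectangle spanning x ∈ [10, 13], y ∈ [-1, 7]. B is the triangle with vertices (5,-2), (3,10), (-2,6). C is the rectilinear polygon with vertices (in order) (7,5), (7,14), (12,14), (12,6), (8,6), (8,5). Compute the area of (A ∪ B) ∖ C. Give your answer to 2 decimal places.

56.00

|A ∪ B| = 58.
|(A ∪ B) ∩ C| = 2.
|(A ∪ B) ∖ C| = 58 − 2 = 56.00.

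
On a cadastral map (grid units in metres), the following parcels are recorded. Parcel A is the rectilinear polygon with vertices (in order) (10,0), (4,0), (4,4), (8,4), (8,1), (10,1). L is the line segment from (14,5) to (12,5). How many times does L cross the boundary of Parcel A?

0

The segment lies entirely outside Parcel A and never meets its boundary.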